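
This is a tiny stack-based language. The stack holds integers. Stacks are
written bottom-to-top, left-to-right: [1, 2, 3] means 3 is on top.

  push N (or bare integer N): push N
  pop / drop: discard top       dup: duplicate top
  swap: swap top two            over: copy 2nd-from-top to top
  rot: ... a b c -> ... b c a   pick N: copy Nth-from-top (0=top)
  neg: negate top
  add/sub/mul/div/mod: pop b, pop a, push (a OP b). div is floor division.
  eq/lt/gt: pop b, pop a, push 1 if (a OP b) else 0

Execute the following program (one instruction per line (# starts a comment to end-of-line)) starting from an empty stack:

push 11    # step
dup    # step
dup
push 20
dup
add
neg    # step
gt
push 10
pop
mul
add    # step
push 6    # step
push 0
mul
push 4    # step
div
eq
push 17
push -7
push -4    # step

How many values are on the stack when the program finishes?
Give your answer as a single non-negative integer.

After 'push 11': stack = [11] (depth 1)
After 'dup': stack = [11, 11] (depth 2)
After 'dup': stack = [11, 11, 11] (depth 3)
After 'push 20': stack = [11, 11, 11, 20] (depth 4)
After 'dup': stack = [11, 11, 11, 20, 20] (depth 5)
After 'add': stack = [11, 11, 11, 40] (depth 4)
After 'neg': stack = [11, 11, 11, -40] (depth 4)
After 'gt': stack = [11, 11, 1] (depth 3)
After 'push 10': stack = [11, 11, 1, 10] (depth 4)
After 'pop': stack = [11, 11, 1] (depth 3)
  ...
After 'add': stack = [22] (depth 1)
After 'push 6': stack = [22, 6] (depth 2)
After 'push 0': stack = [22, 6, 0] (depth 3)
After 'mul': stack = [22, 0] (depth 2)
After 'push 4': stack = [22, 0, 4] (depth 3)
After 'div': stack = [22, 0] (depth 2)
After 'eq': stack = [0] (depth 1)
After 'push 17': stack = [0, 17] (depth 2)
After 'push -7': stack = [0, 17, -7] (depth 3)
After 'push -4': stack = [0, 17, -7, -4] (depth 4)

Answer: 4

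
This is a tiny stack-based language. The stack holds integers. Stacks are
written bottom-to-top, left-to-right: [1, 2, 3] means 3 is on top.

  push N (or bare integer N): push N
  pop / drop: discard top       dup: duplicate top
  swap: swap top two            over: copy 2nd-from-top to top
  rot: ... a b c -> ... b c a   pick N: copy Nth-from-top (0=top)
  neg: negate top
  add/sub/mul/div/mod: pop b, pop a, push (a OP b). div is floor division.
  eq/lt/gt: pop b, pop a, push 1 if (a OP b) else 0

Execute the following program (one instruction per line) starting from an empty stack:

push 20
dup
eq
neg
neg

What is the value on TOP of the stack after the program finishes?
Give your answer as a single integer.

After 'push 20': [20]
After 'dup': [20, 20]
After 'eq': [1]
After 'neg': [-1]
After 'neg': [1]

Answer: 1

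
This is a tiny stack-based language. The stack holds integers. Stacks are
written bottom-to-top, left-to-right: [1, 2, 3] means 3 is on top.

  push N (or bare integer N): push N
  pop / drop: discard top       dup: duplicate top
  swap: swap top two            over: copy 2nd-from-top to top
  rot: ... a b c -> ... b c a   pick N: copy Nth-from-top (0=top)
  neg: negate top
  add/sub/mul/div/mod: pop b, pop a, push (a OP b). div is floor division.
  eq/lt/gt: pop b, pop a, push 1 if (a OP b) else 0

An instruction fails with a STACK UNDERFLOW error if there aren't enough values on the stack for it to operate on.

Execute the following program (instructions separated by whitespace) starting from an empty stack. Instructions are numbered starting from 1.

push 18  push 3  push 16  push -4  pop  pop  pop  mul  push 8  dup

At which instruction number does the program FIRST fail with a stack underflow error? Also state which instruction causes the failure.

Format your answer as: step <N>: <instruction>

Step 1 ('push 18'): stack = [18], depth = 1
Step 2 ('push 3'): stack = [18, 3], depth = 2
Step 3 ('push 16'): stack = [18, 3, 16], depth = 3
Step 4 ('push -4'): stack = [18, 3, 16, -4], depth = 4
Step 5 ('pop'): stack = [18, 3, 16], depth = 3
Step 6 ('pop'): stack = [18, 3], depth = 2
Step 7 ('pop'): stack = [18], depth = 1
Step 8 ('mul'): needs 2 value(s) but depth is 1 — STACK UNDERFLOW

Answer: step 8: mul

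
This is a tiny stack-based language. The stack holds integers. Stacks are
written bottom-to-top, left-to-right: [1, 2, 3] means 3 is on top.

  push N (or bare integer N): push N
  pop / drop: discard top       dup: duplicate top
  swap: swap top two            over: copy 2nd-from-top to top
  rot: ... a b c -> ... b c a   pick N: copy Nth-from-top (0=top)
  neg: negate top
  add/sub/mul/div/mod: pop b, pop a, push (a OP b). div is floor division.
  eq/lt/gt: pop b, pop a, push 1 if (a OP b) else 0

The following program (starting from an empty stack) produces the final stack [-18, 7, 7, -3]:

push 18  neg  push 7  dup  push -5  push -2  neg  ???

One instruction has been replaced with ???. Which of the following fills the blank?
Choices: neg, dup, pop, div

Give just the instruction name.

Stack before ???: [-18, 7, 7, -5, 2]
Stack after ???:  [-18, 7, 7, -3]
Checking each choice:
  neg: produces [-18, 7, 7, -5, -2]
  dup: produces [-18, 7, 7, -5, 2, 2]
  pop: produces [-18, 7, 7, -5]
  div: MATCH


Answer: div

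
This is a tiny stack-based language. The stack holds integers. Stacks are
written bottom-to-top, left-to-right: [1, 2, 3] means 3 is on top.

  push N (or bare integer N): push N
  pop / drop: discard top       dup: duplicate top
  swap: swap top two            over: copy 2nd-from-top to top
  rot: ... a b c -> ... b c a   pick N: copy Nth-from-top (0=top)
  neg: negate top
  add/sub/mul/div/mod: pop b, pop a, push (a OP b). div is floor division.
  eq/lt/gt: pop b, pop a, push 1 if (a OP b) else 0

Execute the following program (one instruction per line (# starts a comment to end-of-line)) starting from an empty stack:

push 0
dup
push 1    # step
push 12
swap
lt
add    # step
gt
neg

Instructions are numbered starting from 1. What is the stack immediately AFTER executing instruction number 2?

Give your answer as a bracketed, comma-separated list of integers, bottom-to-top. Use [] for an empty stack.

Answer: [0, 0]

Derivation:
Step 1 ('push 0'): [0]
Step 2 ('dup'): [0, 0]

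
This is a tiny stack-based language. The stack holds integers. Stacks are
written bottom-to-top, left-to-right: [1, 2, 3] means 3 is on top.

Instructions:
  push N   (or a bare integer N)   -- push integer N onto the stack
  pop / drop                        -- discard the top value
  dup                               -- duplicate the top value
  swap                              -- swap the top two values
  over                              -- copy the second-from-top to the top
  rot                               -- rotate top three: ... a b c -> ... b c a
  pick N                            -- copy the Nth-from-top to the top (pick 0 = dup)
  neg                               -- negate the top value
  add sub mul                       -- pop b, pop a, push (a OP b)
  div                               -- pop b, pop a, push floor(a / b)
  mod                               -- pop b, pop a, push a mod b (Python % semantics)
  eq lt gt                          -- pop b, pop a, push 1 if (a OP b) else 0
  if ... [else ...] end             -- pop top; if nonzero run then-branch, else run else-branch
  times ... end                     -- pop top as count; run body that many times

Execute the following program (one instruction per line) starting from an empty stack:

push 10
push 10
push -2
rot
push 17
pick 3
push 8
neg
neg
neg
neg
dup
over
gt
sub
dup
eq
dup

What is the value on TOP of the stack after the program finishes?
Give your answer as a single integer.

Answer: 1

Derivation:
After 'push 10': [10]
After 'push 10': [10, 10]
After 'push -2': [10, 10, -2]
After 'rot': [10, -2, 10]
After 'push 17': [10, -2, 10, 17]
After 'pick 3': [10, -2, 10, 17, 10]
After 'push 8': [10, -2, 10, 17, 10, 8]
After 'neg': [10, -2, 10, 17, 10, -8]
After 'neg': [10, -2, 10, 17, 10, 8]
After 'neg': [10, -2, 10, 17, 10, -8]
After 'neg': [10, -2, 10, 17, 10, 8]
After 'dup': [10, -2, 10, 17, 10, 8, 8]
After 'over': [10, -2, 10, 17, 10, 8, 8, 8]
After 'gt': [10, -2, 10, 17, 10, 8, 0]
After 'sub': [10, -2, 10, 17, 10, 8]
After 'dup': [10, -2, 10, 17, 10, 8, 8]
After 'eq': [10, -2, 10, 17, 10, 1]
After 'dup': [10, -2, 10, 17, 10, 1, 1]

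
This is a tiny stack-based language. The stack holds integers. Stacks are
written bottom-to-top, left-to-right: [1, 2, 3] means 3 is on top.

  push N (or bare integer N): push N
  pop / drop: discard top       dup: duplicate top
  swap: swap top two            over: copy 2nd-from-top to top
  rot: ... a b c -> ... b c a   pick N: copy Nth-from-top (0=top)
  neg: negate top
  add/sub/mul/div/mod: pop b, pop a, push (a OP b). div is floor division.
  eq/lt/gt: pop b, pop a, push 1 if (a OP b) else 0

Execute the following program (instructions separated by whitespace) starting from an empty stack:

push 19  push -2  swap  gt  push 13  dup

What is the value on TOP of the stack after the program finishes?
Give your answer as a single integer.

After 'push 19': [19]
After 'push -2': [19, -2]
After 'swap': [-2, 19]
After 'gt': [0]
After 'push 13': [0, 13]
After 'dup': [0, 13, 13]

Answer: 13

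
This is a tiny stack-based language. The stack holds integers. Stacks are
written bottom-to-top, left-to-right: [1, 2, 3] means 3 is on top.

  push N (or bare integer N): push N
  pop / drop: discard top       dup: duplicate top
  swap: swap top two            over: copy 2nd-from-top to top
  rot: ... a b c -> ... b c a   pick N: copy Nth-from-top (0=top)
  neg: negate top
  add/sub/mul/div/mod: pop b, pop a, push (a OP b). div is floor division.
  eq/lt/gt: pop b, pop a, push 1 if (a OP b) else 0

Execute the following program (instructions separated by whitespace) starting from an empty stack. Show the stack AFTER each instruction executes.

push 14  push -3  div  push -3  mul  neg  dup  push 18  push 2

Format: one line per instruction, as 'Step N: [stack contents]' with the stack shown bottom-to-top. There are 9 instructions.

Step 1: [14]
Step 2: [14, -3]
Step 3: [-5]
Step 4: [-5, -3]
Step 5: [15]
Step 6: [-15]
Step 7: [-15, -15]
Step 8: [-15, -15, 18]
Step 9: [-15, -15, 18, 2]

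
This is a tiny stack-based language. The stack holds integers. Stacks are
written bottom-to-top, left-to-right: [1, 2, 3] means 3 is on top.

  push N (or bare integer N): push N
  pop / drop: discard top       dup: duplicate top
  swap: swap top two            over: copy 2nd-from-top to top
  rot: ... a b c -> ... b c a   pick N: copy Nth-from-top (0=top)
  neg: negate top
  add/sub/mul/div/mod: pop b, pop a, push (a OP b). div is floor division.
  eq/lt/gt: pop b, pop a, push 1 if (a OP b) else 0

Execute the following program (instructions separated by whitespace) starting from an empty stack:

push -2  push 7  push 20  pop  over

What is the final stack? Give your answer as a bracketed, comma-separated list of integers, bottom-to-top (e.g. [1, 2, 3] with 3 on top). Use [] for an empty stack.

After 'push -2': [-2]
After 'push 7': [-2, 7]
After 'push 20': [-2, 7, 20]
After 'pop': [-2, 7]
After 'over': [-2, 7, -2]

Answer: [-2, 7, -2]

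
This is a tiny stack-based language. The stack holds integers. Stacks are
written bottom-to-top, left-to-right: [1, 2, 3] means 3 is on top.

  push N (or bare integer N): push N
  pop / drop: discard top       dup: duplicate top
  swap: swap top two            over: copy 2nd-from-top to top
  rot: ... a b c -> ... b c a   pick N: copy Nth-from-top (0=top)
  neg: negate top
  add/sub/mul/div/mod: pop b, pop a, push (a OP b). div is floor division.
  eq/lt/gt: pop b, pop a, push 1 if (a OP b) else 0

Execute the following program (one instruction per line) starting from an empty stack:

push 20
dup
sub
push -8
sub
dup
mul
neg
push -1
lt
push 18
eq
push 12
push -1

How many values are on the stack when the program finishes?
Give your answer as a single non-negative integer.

After 'push 20': stack = [20] (depth 1)
After 'dup': stack = [20, 20] (depth 2)
After 'sub': stack = [0] (depth 1)
After 'push -8': stack = [0, -8] (depth 2)
After 'sub': stack = [8] (depth 1)
After 'dup': stack = [8, 8] (depth 2)
After 'mul': stack = [64] (depth 1)
After 'neg': stack = [-64] (depth 1)
After 'push -1': stack = [-64, -1] (depth 2)
After 'lt': stack = [1] (depth 1)
After 'push 18': stack = [1, 18] (depth 2)
After 'eq': stack = [0] (depth 1)
After 'push 12': stack = [0, 12] (depth 2)
After 'push -1': stack = [0, 12, -1] (depth 3)

Answer: 3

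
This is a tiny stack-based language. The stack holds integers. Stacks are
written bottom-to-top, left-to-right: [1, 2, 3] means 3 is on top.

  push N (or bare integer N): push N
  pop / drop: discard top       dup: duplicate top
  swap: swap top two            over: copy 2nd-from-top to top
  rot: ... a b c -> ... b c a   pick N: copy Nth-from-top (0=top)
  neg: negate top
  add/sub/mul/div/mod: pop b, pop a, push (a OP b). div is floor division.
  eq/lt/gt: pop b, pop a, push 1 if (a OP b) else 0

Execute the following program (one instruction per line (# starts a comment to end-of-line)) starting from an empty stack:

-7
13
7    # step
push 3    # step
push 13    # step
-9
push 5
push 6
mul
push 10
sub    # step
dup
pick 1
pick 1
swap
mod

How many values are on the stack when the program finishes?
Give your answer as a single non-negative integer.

After 'push -7': stack = [-7] (depth 1)
After 'push 13': stack = [-7, 13] (depth 2)
After 'push 7': stack = [-7, 13, 7] (depth 3)
After 'push 3': stack = [-7, 13, 7, 3] (depth 4)
After 'push 13': stack = [-7, 13, 7, 3, 13] (depth 5)
After 'push -9': stack = [-7, 13, 7, 3, 13, -9] (depth 6)
After 'push 5': stack = [-7, 13, 7, 3, 13, -9, 5] (depth 7)
After 'push 6': stack = [-7, 13, 7, 3, 13, -9, 5, 6] (depth 8)
After 'mul': stack = [-7, 13, 7, 3, 13, -9, 30] (depth 7)
After 'push 10': stack = [-7, 13, 7, 3, 13, -9, 30, 10] (depth 8)
After 'sub': stack = [-7, 13, 7, 3, 13, -9, 20] (depth 7)
After 'dup': stack = [-7, 13, 7, 3, 13, -9, 20, 20] (depth 8)
After 'pick 1': stack = [-7, 13, 7, 3, 13, -9, 20, 20, 20] (depth 9)
After 'pick 1': stack = [-7, 13, 7, 3, 13, -9, 20, 20, 20, 20] (depth 10)
After 'swap': stack = [-7, 13, 7, 3, 13, -9, 20, 20, 20, 20] (depth 10)
After 'mod': stack = [-7, 13, 7, 3, 13, -9, 20, 20, 0] (depth 9)

Answer: 9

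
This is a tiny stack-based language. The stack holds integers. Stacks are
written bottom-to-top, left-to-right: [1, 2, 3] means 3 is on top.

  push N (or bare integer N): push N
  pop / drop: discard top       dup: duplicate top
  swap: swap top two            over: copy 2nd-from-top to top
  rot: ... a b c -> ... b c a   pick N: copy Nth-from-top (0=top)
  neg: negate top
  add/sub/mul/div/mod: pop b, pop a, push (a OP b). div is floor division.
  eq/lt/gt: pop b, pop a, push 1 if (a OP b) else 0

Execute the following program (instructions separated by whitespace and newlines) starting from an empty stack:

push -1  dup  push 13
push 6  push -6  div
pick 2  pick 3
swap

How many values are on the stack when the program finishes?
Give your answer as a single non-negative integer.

After 'push -1': stack = [-1] (depth 1)
After 'dup': stack = [-1, -1] (depth 2)
After 'push 13': stack = [-1, -1, 13] (depth 3)
After 'push 6': stack = [-1, -1, 13, 6] (depth 4)
After 'push -6': stack = [-1, -1, 13, 6, -6] (depth 5)
After 'div': stack = [-1, -1, 13, -1] (depth 4)
After 'pick 2': stack = [-1, -1, 13, -1, -1] (depth 5)
After 'pick 3': stack = [-1, -1, 13, -1, -1, -1] (depth 6)
After 'swap': stack = [-1, -1, 13, -1, -1, -1] (depth 6)

Answer: 6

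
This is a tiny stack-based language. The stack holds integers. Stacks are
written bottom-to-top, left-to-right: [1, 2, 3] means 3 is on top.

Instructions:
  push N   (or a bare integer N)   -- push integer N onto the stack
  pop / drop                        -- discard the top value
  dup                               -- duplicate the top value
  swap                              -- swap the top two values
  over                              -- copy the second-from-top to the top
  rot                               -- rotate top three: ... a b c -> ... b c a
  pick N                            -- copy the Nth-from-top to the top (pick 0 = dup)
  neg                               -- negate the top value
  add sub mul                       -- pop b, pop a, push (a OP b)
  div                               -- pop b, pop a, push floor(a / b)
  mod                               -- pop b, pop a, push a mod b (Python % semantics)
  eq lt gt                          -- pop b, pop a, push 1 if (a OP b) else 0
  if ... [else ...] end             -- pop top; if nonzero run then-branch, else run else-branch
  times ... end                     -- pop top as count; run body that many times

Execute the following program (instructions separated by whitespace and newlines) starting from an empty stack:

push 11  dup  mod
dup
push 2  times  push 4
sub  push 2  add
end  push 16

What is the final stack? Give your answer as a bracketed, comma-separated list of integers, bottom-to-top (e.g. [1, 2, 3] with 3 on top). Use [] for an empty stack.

Answer: [0, -4, 16]

Derivation:
After 'push 11': [11]
After 'dup': [11, 11]
After 'mod': [0]
After 'dup': [0, 0]
After 'push 2': [0, 0, 2]
After 'times': [0, 0]
After 'push 4': [0, 0, 4]
After 'sub': [0, -4]
After 'push 2': [0, -4, 2]
After 'add': [0, -2]
After 'push 4': [0, -2, 4]
After 'sub': [0, -6]
After 'push 2': [0, -6, 2]
After 'add': [0, -4]
After 'push 16': [0, -4, 16]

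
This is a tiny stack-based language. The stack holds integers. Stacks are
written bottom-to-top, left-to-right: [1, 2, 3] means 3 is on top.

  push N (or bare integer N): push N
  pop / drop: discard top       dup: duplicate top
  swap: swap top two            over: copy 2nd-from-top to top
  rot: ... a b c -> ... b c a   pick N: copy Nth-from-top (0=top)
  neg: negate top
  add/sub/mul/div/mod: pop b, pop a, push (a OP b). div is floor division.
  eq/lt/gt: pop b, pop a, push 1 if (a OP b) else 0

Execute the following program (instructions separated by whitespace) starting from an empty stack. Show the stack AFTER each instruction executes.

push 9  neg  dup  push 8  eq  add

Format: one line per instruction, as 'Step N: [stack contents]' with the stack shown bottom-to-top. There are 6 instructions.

Step 1: [9]
Step 2: [-9]
Step 3: [-9, -9]
Step 4: [-9, -9, 8]
Step 5: [-9, 0]
Step 6: [-9]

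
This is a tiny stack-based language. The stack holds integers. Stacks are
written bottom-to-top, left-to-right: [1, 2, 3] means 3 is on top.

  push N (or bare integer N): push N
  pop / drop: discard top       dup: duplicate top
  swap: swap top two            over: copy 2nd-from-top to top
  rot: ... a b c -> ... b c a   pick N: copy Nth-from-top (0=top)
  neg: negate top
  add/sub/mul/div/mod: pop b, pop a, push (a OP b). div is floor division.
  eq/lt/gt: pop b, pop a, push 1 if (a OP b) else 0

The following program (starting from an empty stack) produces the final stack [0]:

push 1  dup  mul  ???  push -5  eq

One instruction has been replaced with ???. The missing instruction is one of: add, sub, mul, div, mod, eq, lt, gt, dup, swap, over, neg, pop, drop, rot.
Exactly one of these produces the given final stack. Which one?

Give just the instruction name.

Answer: neg

Derivation:
Stack before ???: [1]
Stack after ???:  [-1]
The instruction that transforms [1] -> [-1] is: neg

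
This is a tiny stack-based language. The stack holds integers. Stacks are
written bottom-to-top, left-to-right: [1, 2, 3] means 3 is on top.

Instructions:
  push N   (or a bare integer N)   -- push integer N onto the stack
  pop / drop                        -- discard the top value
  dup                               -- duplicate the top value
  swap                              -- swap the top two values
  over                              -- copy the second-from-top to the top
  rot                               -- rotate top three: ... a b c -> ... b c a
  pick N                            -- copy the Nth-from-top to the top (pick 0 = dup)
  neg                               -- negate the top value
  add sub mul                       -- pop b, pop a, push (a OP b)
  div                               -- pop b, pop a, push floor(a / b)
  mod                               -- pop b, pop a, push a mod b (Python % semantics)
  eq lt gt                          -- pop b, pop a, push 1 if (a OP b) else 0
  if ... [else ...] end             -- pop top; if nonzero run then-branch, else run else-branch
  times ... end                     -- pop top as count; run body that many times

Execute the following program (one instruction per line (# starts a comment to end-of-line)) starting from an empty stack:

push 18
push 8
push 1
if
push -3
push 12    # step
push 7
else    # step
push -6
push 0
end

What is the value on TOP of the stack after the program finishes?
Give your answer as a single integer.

After 'push 18': [18]
After 'push 8': [18, 8]
After 'push 1': [18, 8, 1]
After 'if': [18, 8]
After 'push -3': [18, 8, -3]
After 'push 12': [18, 8, -3, 12]
After 'push 7': [18, 8, -3, 12, 7]

Answer: 7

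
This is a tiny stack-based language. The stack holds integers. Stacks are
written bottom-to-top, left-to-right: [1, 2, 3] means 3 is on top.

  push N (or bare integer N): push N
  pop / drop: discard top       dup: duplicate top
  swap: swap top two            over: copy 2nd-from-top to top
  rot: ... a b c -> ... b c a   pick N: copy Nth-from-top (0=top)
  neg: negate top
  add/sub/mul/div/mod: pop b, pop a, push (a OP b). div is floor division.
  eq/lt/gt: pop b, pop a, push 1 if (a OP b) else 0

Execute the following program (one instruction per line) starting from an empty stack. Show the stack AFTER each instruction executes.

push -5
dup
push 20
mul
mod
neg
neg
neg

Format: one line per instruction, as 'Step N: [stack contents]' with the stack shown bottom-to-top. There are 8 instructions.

Step 1: [-5]
Step 2: [-5, -5]
Step 3: [-5, -5, 20]
Step 4: [-5, -100]
Step 5: [-5]
Step 6: [5]
Step 7: [-5]
Step 8: [5]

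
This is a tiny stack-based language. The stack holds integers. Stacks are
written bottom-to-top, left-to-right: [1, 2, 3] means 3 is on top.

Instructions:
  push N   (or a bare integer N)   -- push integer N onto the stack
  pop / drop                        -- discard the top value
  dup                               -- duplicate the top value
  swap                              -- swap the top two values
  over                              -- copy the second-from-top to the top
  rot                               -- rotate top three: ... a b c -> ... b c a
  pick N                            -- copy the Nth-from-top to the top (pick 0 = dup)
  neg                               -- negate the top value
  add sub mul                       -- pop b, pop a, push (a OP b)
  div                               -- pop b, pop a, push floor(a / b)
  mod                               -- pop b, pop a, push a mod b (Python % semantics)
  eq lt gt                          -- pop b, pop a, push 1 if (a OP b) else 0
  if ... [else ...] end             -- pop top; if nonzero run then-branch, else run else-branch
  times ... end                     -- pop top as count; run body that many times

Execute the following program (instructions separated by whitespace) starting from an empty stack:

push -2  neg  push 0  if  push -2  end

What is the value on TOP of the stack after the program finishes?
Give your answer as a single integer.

Answer: 2

Derivation:
After 'push -2': [-2]
After 'neg': [2]
After 'push 0': [2, 0]
After 'if': [2]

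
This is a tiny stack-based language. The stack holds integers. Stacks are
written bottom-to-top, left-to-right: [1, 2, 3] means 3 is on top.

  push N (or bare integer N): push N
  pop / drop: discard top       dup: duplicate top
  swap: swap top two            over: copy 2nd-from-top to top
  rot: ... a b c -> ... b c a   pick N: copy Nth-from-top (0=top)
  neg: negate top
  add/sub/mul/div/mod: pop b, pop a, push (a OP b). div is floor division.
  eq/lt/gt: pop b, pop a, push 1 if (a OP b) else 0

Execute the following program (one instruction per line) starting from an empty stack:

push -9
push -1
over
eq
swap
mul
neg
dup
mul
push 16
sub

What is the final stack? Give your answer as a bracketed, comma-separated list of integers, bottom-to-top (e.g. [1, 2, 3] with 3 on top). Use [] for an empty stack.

After 'push -9': [-9]
After 'push -1': [-9, -1]
After 'over': [-9, -1, -9]
After 'eq': [-9, 0]
After 'swap': [0, -9]
After 'mul': [0]
After 'neg': [0]
After 'dup': [0, 0]
After 'mul': [0]
After 'push 16': [0, 16]
After 'sub': [-16]

Answer: [-16]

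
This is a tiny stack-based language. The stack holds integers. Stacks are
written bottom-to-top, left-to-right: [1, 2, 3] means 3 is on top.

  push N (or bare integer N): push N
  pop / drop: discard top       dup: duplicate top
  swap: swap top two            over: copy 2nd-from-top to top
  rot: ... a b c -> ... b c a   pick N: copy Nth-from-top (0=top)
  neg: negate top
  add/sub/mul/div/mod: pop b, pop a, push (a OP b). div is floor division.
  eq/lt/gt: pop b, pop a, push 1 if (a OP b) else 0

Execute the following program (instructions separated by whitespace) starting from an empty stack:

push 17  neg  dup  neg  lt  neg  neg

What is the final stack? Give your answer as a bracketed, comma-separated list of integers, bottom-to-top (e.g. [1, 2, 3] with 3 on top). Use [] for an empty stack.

After 'push 17': [17]
After 'neg': [-17]
After 'dup': [-17, -17]
After 'neg': [-17, 17]
After 'lt': [1]
After 'neg': [-1]
After 'neg': [1]

Answer: [1]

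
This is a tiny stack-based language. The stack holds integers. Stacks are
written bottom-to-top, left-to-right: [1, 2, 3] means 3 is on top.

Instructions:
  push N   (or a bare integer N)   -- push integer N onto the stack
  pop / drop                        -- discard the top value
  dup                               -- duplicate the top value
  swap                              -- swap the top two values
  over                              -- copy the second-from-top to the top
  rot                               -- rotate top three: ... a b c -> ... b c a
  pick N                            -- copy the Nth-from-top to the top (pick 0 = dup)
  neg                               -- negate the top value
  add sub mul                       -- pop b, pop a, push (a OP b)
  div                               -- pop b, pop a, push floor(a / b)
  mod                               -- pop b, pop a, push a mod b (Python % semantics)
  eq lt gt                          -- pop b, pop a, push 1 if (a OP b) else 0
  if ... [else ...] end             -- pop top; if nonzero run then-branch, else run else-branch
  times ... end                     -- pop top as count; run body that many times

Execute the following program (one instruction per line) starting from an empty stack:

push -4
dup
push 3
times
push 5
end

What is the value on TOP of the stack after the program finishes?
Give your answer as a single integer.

Answer: 5

Derivation:
After 'push -4': [-4]
After 'dup': [-4, -4]
After 'push 3': [-4, -4, 3]
After 'times': [-4, -4]
After 'push 5': [-4, -4, 5]
After 'push 5': [-4, -4, 5, 5]
After 'push 5': [-4, -4, 5, 5, 5]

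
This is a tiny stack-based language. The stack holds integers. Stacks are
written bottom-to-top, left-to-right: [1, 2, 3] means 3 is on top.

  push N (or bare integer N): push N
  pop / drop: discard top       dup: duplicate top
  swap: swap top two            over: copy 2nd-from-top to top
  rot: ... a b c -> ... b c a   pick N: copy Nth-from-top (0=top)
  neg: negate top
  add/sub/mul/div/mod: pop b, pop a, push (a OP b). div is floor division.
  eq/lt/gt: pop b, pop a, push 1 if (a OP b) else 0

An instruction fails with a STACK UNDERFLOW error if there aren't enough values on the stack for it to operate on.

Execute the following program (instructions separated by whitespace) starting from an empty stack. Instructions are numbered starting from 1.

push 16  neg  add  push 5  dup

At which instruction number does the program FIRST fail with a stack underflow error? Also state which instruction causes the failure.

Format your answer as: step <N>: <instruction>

Step 1 ('push 16'): stack = [16], depth = 1
Step 2 ('neg'): stack = [-16], depth = 1
Step 3 ('add'): needs 2 value(s) but depth is 1 — STACK UNDERFLOW

Answer: step 3: add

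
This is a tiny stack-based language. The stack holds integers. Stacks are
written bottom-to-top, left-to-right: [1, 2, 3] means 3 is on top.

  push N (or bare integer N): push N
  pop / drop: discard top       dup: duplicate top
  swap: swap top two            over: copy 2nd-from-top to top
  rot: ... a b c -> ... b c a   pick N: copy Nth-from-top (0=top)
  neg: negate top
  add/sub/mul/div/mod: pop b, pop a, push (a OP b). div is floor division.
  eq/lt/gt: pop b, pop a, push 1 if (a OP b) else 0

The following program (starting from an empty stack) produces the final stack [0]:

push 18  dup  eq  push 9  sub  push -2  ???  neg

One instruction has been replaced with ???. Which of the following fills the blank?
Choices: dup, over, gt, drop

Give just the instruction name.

Answer: gt

Derivation:
Stack before ???: [-8, -2]
Stack after ???:  [0]
Checking each choice:
  dup: produces [-8, -2, 2]
  over: produces [-8, -2, 8]
  gt: MATCH
  drop: produces [8]


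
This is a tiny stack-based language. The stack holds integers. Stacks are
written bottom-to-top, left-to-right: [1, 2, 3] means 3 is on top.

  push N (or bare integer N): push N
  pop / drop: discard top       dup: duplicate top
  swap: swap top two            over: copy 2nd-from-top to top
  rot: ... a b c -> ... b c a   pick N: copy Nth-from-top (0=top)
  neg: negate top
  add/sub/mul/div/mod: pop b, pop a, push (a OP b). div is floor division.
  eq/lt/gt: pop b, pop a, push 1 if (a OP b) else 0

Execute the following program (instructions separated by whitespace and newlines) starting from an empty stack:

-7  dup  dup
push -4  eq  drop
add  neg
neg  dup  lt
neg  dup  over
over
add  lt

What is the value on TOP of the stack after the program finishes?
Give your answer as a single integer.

After 'push -7': [-7]
After 'dup': [-7, -7]
After 'dup': [-7, -7, -7]
After 'push -4': [-7, -7, -7, -4]
After 'eq': [-7, -7, 0]
After 'drop': [-7, -7]
After 'add': [-14]
After 'neg': [14]
After 'neg': [-14]
After 'dup': [-14, -14]
After 'lt': [0]
After 'neg': [0]
After 'dup': [0, 0]
After 'over': [0, 0, 0]
After 'over': [0, 0, 0, 0]
After 'add': [0, 0, 0]
After 'lt': [0, 0]

Answer: 0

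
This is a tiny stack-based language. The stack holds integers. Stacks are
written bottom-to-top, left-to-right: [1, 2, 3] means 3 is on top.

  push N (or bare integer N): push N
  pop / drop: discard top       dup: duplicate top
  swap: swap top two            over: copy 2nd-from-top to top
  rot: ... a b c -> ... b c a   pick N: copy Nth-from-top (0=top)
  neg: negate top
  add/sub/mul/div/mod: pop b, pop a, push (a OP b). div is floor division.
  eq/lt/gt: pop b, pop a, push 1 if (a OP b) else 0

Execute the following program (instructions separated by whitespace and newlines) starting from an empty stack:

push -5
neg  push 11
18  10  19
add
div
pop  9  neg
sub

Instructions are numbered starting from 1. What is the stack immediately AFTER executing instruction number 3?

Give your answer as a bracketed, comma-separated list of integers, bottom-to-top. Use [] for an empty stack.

Step 1 ('push -5'): [-5]
Step 2 ('neg'): [5]
Step 3 ('push 11'): [5, 11]

Answer: [5, 11]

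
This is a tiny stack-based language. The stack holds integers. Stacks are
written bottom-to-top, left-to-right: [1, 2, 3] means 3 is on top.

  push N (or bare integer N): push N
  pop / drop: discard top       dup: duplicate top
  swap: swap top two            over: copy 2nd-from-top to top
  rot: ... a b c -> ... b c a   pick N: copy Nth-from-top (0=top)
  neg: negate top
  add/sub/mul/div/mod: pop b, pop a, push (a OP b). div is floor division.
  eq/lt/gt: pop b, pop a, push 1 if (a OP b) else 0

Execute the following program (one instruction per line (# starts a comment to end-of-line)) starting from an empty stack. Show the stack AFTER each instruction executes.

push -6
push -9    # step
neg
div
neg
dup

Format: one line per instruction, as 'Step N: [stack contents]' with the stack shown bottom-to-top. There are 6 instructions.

Step 1: [-6]
Step 2: [-6, -9]
Step 3: [-6, 9]
Step 4: [-1]
Step 5: [1]
Step 6: [1, 1]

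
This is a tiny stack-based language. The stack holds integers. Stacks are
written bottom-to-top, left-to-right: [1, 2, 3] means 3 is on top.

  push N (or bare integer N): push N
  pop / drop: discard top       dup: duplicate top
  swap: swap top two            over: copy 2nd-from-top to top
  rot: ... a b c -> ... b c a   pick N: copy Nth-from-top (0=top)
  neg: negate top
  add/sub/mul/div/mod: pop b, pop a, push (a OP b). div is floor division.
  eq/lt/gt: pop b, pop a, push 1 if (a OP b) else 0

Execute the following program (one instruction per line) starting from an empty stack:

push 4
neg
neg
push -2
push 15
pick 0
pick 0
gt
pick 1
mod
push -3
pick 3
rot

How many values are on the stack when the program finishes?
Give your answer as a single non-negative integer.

After 'push 4': stack = [4] (depth 1)
After 'neg': stack = [-4] (depth 1)
After 'neg': stack = [4] (depth 1)
After 'push -2': stack = [4, -2] (depth 2)
After 'push 15': stack = [4, -2, 15] (depth 3)
After 'pick 0': stack = [4, -2, 15, 15] (depth 4)
After 'pick 0': stack = [4, -2, 15, 15, 15] (depth 5)
After 'gt': stack = [4, -2, 15, 0] (depth 4)
After 'pick 1': stack = [4, -2, 15, 0, 15] (depth 5)
After 'mod': stack = [4, -2, 15, 0] (depth 4)
After 'push -3': stack = [4, -2, 15, 0, -3] (depth 5)
After 'pick 3': stack = [4, -2, 15, 0, -3, -2] (depth 6)
After 'rot': stack = [4, -2, 15, -3, -2, 0] (depth 6)

Answer: 6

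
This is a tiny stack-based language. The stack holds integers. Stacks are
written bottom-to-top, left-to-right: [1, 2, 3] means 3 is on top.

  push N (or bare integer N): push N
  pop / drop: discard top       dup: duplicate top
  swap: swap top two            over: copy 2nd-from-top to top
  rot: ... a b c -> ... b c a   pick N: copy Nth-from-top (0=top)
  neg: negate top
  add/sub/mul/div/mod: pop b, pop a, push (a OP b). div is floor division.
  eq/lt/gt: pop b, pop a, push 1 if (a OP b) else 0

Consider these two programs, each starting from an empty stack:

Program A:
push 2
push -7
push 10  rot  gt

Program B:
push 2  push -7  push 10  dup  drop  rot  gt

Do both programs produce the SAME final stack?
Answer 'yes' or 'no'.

Answer: yes

Derivation:
Program A trace:
  After 'push 2': [2]
  After 'push -7': [2, -7]
  After 'push 10': [2, -7, 10]
  After 'rot': [-7, 10, 2]
  After 'gt': [-7, 1]
Program A final stack: [-7, 1]

Program B trace:
  After 'push 2': [2]
  After 'push -7': [2, -7]
  After 'push 10': [2, -7, 10]
  After 'dup': [2, -7, 10, 10]
  After 'drop': [2, -7, 10]
  After 'rot': [-7, 10, 2]
  After 'gt': [-7, 1]
Program B final stack: [-7, 1]
Same: yes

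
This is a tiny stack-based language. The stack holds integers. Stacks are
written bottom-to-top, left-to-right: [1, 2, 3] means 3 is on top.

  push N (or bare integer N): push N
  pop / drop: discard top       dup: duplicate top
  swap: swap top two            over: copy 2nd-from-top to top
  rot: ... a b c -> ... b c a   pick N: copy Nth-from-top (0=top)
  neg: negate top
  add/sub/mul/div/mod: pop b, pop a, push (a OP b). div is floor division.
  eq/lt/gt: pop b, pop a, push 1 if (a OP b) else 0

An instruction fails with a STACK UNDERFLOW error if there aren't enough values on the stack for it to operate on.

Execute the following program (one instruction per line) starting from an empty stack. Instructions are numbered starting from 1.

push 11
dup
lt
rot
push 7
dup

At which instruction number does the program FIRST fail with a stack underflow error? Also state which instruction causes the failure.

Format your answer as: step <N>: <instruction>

Step 1 ('push 11'): stack = [11], depth = 1
Step 2 ('dup'): stack = [11, 11], depth = 2
Step 3 ('lt'): stack = [0], depth = 1
Step 4 ('rot'): needs 3 value(s) but depth is 1 — STACK UNDERFLOW

Answer: step 4: rot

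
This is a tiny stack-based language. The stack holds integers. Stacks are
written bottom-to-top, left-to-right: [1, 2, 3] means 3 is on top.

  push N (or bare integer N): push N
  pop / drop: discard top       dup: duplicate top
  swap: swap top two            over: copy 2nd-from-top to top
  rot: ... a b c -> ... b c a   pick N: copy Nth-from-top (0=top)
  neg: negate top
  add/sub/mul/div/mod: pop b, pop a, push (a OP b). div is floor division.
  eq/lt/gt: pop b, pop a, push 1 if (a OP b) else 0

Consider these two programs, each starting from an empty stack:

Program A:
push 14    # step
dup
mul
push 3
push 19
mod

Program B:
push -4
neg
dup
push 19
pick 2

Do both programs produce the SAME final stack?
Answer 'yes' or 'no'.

Answer: no

Derivation:
Program A trace:
  After 'push 14': [14]
  After 'dup': [14, 14]
  After 'mul': [196]
  After 'push 3': [196, 3]
  After 'push 19': [196, 3, 19]
  After 'mod': [196, 3]
Program A final stack: [196, 3]

Program B trace:
  After 'push -4': [-4]
  After 'neg': [4]
  After 'dup': [4, 4]
  After 'push 19': [4, 4, 19]
  After 'pick 2': [4, 4, 19, 4]
Program B final stack: [4, 4, 19, 4]
Same: no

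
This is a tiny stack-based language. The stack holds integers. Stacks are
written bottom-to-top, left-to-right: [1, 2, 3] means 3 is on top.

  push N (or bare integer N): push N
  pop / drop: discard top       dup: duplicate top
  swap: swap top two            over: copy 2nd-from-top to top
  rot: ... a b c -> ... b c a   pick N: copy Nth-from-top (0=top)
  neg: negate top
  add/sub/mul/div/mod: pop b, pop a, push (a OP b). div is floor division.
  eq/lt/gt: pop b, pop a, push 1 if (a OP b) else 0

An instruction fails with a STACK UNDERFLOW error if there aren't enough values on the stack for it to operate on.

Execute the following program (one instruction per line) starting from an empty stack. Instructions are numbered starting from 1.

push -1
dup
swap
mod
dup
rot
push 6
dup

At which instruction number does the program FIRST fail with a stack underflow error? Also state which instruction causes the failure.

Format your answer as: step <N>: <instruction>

Answer: step 6: rot

Derivation:
Step 1 ('push -1'): stack = [-1], depth = 1
Step 2 ('dup'): stack = [-1, -1], depth = 2
Step 3 ('swap'): stack = [-1, -1], depth = 2
Step 4 ('mod'): stack = [0], depth = 1
Step 5 ('dup'): stack = [0, 0], depth = 2
Step 6 ('rot'): needs 3 value(s) but depth is 2 — STACK UNDERFLOW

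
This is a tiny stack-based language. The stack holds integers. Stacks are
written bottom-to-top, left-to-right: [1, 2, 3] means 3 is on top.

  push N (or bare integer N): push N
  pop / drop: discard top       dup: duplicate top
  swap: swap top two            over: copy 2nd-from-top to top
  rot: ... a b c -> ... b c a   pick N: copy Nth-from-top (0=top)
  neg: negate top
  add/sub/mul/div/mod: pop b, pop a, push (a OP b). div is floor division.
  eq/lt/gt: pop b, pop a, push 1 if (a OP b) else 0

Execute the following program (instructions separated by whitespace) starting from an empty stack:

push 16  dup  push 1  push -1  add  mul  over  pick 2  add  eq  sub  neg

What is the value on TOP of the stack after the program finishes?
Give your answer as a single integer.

Answer: -16

Derivation:
After 'push 16': [16]
After 'dup': [16, 16]
After 'push 1': [16, 16, 1]
After 'push -1': [16, 16, 1, -1]
After 'add': [16, 16, 0]
After 'mul': [16, 0]
After 'over': [16, 0, 16]
After 'pick 2': [16, 0, 16, 16]
After 'add': [16, 0, 32]
After 'eq': [16, 0]
After 'sub': [16]
After 'neg': [-16]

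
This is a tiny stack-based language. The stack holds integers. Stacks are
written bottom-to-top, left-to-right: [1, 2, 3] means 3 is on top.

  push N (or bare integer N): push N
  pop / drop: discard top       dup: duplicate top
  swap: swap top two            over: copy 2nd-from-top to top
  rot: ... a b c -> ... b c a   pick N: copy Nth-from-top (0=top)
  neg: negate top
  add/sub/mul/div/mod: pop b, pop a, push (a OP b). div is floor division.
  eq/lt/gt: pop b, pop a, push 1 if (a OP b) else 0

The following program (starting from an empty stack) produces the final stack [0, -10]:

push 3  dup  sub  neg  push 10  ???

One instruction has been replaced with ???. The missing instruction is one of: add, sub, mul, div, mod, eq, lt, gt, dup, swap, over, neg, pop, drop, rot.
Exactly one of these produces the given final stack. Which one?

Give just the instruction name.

Stack before ???: [0, 10]
Stack after ???:  [0, -10]
The instruction that transforms [0, 10] -> [0, -10] is: neg

Answer: neg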